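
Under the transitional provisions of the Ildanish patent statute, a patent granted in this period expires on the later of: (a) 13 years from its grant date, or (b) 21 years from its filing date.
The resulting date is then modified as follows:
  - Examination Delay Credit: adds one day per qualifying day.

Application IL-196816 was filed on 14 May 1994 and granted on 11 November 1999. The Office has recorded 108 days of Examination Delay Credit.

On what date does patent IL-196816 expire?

August 30, 2015

(a) grant + 13 years → 11 November 2012.
(b) filing + 21 years → 14 May 2015.
Later of the two: 14 May 2015.
Examination Delay Credit: +108 days → 30 August 2015.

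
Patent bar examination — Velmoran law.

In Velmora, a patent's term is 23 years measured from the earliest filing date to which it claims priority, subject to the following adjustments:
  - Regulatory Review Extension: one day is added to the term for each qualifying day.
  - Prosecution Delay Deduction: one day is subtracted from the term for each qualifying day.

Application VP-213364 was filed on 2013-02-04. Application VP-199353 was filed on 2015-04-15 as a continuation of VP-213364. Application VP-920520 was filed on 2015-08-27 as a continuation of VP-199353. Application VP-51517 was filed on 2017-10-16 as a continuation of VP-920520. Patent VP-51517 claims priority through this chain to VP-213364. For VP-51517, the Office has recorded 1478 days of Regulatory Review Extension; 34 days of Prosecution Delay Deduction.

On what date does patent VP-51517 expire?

Earliest priority filing: 4 February 2013.
Base term: 4 February 2013 + 23 years → 4 February 2036.
Regulatory Review Extension: +1478 days → 21 February 2040.
Prosecution Delay Deduction: −34 days → 18 January 2040.

2040-01-18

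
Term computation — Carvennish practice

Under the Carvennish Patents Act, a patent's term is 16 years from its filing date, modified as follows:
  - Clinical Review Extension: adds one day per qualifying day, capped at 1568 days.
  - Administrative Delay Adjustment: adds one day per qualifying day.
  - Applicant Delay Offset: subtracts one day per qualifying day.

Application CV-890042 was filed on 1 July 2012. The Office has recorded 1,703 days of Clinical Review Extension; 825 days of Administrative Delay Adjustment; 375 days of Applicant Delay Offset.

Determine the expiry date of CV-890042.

Base term: filing date + 16 years → 1 July 2028.
Clinical Review Extension: 1703 days claimed exceeds the 1568-day cap, so +1568 days → 16 October 2032.
Administrative Delay Adjustment: +825 days → 19 January 2035.
Applicant Delay Offset: −375 days → 9 January 2034.

2034-01-09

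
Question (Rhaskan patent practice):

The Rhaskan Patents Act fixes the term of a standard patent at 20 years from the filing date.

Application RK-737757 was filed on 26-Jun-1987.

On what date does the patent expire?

Filing date + 20 years → 26 June 2007.

June 26, 2007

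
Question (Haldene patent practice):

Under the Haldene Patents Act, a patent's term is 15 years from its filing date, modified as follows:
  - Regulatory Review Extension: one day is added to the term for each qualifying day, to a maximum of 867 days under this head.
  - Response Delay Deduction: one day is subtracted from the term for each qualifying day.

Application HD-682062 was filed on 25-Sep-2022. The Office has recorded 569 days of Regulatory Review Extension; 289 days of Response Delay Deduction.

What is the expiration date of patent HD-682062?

2038-07-02

Base term: filing date + 15 years → 25 September 2037.
Regulatory Review Extension: 569 days (within the 867-day cap) → +569 days → 17 April 2039.
Response Delay Deduction: −289 days → 2 July 2038.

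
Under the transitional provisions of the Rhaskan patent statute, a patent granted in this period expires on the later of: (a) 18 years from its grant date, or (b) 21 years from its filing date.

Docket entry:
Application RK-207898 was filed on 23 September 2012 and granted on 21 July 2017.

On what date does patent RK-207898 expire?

2035-07-21

(a) grant + 18 years → 21 July 2035.
(b) filing + 21 years → 23 September 2033.
Later of the two: 21 July 2035.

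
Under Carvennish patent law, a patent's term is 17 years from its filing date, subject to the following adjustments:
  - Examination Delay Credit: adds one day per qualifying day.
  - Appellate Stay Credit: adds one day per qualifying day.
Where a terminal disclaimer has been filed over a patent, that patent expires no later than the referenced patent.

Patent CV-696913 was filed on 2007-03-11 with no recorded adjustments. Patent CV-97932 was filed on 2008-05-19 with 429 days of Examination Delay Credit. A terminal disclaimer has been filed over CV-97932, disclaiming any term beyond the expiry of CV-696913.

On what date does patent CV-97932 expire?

March 11, 2024

Natural term of CV-97932:
  Base: filing + 17 years → 19 May 2025.
  Examination Delay Credit: +429 days → 22 July 2026.
Expiry of referenced patent CV-696913:
  Base: filing + 17 years → 11 March 2024.
Terminal disclaimer: CV-97932 expires on the earlier of 22 July 2026 and 11 March 2024.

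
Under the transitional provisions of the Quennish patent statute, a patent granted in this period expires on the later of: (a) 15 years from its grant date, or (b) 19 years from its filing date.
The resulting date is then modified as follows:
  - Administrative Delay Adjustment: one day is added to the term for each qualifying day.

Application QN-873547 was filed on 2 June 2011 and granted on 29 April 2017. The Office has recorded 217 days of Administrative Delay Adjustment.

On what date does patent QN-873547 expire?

2032-12-02

(a) grant + 15 years → 29 April 2032.
(b) filing + 19 years → 2 June 2030.
Later of the two: 29 April 2032.
Administrative Delay Adjustment: +217 days → 2 December 2032.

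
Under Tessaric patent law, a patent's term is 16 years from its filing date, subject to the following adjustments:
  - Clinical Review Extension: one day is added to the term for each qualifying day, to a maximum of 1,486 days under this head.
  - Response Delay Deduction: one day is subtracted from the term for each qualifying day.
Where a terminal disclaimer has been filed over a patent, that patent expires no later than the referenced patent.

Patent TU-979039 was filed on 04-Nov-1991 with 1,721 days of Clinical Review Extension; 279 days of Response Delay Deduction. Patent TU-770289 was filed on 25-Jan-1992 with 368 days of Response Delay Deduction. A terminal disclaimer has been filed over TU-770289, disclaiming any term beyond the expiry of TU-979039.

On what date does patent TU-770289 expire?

Natural term of TU-770289:
  Base: filing + 16 years → 25 January 2008.
  Response Delay Deduction: −368 days → 22 January 2007.
Expiry of referenced patent TU-979039:
  Base: filing + 16 years → 4 November 2007.
  Clinical Review Extension: 1721 days claimed exceeds the 1486-day cap, so +1486 days → 29 November 2011.
  Response Delay Deduction: −279 days → 23 February 2011.
Terminal disclaimer: TU-770289 expires on the earlier of 22 January 2007 and 23 February 2011.

January 22, 2007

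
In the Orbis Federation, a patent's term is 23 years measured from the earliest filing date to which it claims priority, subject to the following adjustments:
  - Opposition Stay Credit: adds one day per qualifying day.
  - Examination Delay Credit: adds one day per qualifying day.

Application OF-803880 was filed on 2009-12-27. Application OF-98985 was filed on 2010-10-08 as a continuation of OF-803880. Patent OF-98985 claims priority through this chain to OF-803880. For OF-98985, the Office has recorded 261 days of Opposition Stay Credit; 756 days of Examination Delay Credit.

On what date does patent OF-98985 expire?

Earliest priority filing: 27 December 2009.
Base term: 27 December 2009 + 23 years → 27 December 2032.
Opposition Stay Credit: +261 days → 14 September 2033.
Examination Delay Credit: +756 days → 10 October 2035.

October 10, 2035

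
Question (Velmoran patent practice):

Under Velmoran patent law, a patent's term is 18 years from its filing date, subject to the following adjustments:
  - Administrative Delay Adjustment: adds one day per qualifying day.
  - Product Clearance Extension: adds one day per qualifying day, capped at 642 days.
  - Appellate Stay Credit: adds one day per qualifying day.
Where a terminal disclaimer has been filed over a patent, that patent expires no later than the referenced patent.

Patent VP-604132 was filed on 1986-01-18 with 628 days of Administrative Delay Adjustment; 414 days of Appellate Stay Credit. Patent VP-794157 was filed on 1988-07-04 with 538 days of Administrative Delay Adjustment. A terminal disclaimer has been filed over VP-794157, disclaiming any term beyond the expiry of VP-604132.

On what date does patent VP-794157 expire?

November 25, 2006

Natural term of VP-794157:
  Base: filing + 18 years → 4 July 2006.
  Administrative Delay Adjustment: +538 days → 24 December 2007.
Expiry of referenced patent VP-604132:
  Base: filing + 18 years → 18 January 2004.
  Administrative Delay Adjustment: +628 days → 7 October 2005.
  Appellate Stay Credit: +414 days → 25 November 2006.
Terminal disclaimer: VP-794157 expires on the earlier of 24 December 2007 and 25 November 2006.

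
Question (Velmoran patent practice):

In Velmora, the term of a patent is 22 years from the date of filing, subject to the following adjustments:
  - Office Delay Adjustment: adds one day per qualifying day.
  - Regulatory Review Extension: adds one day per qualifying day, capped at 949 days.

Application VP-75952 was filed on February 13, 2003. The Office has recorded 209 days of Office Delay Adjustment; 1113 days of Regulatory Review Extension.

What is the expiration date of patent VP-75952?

Base term: filing date + 22 years → 13 February 2025.
Office Delay Adjustment: +209 days → 10 September 2025.
Regulatory Review Extension: 1113 days claimed exceeds the 949-day cap, so +949 days → 16 April 2028.

2028-04-16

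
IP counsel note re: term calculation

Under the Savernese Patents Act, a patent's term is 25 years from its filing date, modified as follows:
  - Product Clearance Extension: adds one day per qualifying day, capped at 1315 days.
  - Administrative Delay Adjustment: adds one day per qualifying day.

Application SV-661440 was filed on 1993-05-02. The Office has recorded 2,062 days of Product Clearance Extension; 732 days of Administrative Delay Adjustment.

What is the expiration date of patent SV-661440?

Base term: filing date + 25 years → 2 May 2018.
Product Clearance Extension: 2062 days claimed exceeds the 1315-day cap, so +1315 days → 7 December 2021.
Administrative Delay Adjustment: +732 days → 9 December 2023.

2023-12-09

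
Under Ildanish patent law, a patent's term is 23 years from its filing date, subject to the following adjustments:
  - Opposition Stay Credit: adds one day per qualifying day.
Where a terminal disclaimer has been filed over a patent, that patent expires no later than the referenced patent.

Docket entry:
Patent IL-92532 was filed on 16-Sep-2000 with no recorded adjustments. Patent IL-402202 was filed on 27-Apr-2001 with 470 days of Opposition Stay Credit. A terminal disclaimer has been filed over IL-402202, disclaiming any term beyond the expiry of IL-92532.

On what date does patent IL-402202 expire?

September 16, 2023

Natural term of IL-402202:
  Base: filing + 23 years → 27 April 2024.
  Opposition Stay Credit: +470 days → 10 August 2025.
Expiry of referenced patent IL-92532:
  Base: filing + 23 years → 16 September 2023.
Terminal disclaimer: IL-402202 expires on the earlier of 10 August 2025 and 16 September 2023.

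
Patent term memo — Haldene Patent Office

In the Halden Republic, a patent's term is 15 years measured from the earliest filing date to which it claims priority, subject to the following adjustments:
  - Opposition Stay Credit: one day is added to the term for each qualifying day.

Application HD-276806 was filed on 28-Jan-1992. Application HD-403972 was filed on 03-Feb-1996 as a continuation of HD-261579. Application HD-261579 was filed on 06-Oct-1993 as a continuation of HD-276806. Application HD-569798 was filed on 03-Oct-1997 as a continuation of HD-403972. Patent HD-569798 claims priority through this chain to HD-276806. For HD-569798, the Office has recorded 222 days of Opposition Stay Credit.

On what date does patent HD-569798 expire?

Earliest priority filing: 28 January 1992.
Base term: 28 January 1992 + 15 years → 28 January 2007.
Opposition Stay Credit: +222 days → 7 September 2007.

2007-09-07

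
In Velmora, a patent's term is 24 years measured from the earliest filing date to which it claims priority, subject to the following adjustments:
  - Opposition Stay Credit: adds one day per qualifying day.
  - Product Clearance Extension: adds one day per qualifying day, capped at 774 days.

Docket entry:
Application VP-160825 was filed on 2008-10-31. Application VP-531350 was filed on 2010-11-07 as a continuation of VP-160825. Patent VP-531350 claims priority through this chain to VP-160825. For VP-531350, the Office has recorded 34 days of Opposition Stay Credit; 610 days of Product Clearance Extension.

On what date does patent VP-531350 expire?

2034-08-06

Earliest priority filing: 31 October 2008.
Base term: 31 October 2008 + 24 years → 31 October 2032.
Opposition Stay Credit: +34 days → 4 December 2032.
Product Clearance Extension: 610 days (within the 774-day cap) → +610 days → 6 August 2034.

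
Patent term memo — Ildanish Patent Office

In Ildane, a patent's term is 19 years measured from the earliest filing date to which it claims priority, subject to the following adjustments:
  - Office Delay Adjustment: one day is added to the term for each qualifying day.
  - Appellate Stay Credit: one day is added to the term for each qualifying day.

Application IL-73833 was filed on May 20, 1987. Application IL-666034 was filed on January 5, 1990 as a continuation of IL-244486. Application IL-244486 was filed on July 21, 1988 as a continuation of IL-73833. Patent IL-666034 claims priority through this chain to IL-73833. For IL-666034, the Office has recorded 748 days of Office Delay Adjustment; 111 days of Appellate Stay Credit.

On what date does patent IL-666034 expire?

September 25, 2008

Earliest priority filing: 20 May 1987.
Base term: 20 May 1987 + 19 years → 20 May 2006.
Office Delay Adjustment: +748 days → 6 June 2008.
Appellate Stay Credit: +111 days → 25 September 2008.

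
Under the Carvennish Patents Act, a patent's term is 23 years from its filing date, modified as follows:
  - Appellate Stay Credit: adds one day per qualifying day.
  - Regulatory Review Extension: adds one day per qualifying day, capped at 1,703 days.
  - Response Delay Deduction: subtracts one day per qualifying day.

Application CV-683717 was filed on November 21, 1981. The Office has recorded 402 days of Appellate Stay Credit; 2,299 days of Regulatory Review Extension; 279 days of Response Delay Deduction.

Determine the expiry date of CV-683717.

Base term: filing date + 23 years → 21 November 2004.
Appellate Stay Credit: +402 days → 28 December 2005.
Regulatory Review Extension: 2299 days claimed exceeds the 1703-day cap, so +1703 days → 27 August 2010.
Response Delay Deduction: −279 days → 21 November 2009.

November 21, 2009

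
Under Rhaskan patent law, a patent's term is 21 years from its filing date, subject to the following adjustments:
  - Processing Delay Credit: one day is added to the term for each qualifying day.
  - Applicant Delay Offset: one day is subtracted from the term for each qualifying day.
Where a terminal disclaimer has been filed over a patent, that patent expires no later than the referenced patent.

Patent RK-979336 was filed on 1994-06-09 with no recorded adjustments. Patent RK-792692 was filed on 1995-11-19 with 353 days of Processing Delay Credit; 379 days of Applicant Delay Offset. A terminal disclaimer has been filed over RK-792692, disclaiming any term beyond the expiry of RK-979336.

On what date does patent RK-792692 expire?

Natural term of RK-792692:
  Base: filing + 21 years → 19 November 2016.
  Processing Delay Credit: +353 days → 7 November 2017.
  Applicant Delay Offset: −379 days → 24 October 2016.
Expiry of referenced patent RK-979336:
  Base: filing + 21 years → 9 June 2015.
Terminal disclaimer: RK-792692 expires on the earlier of 24 October 2016 and 9 June 2015.

2015-06-09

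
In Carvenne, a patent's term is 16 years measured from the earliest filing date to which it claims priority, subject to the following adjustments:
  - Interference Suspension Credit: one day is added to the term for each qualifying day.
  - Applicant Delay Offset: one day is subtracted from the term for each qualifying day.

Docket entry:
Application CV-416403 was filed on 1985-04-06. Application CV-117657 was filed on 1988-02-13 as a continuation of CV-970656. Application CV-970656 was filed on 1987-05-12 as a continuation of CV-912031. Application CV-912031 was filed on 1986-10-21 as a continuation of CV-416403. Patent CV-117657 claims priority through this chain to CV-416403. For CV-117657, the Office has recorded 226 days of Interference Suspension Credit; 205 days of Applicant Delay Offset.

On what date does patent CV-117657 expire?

Earliest priority filing: 6 April 1985.
Base term: 6 April 1985 + 16 years → 6 April 2001.
Interference Suspension Credit: +226 days → 18 November 2001.
Applicant Delay Offset: −205 days → 27 April 2001.

2001-04-27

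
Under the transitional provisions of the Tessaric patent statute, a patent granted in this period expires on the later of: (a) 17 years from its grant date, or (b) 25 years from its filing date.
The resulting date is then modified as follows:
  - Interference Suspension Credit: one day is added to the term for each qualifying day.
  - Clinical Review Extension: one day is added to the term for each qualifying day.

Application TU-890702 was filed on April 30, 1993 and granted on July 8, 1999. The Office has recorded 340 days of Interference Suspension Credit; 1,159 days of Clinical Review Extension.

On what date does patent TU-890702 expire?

June 7, 2022

(a) grant + 17 years → 8 July 2016.
(b) filing + 25 years → 30 April 2018.
Later of the two: 30 April 2018.
Interference Suspension Credit: +340 days → 5 April 2019.
Clinical Review Extension: +1159 days → 7 June 2022.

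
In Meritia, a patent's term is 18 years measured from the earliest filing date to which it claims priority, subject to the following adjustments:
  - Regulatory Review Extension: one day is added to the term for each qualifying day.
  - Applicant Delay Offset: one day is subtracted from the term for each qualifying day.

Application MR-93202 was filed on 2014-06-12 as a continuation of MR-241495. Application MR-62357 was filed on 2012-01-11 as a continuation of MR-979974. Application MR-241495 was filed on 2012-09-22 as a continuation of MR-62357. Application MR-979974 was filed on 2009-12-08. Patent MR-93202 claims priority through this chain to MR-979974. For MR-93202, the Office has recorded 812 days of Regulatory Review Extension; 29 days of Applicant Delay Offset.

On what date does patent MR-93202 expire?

Earliest priority filing: 8 December 2009.
Base term: 8 December 2009 + 18 years → 8 December 2027.
Regulatory Review Extension: +812 days → 27 February 2030.
Applicant Delay Offset: −29 days → 29 January 2030.

2030-01-29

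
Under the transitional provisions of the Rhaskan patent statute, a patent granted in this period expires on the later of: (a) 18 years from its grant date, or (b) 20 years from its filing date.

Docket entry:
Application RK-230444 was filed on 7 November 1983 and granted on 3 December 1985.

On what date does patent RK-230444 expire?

2003-12-03

(a) grant + 18 years → 3 December 2003.
(b) filing + 20 years → 7 November 2003.
Later of the two: 3 December 2003.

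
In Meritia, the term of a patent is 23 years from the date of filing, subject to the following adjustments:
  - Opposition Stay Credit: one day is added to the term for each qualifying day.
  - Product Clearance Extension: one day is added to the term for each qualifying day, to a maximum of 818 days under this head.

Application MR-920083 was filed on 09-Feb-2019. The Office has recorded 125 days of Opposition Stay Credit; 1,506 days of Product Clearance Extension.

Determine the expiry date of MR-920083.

Base term: filing date + 23 years → 9 February 2042.
Opposition Stay Credit: +125 days → 14 June 2042.
Product Clearance Extension: 1506 days claimed exceeds the 818-day cap, so +818 days → 9 September 2044.

2044-09-09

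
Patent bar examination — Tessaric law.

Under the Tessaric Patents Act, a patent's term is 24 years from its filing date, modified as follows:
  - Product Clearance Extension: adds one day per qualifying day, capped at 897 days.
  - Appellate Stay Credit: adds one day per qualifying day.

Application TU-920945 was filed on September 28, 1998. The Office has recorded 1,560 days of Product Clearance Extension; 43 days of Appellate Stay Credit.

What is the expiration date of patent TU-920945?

Base term: filing date + 24 years → 28 September 2022.
Product Clearance Extension: 1560 days claimed exceeds the 897-day cap, so +897 days → 13 March 2025.
Appellate Stay Credit: +43 days → 25 April 2025.

April 25, 2025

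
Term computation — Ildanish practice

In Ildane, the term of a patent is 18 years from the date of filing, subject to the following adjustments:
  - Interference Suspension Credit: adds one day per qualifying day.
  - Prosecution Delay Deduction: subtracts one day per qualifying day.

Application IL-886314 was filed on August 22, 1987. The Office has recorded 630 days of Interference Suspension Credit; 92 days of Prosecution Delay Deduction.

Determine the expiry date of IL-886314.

2007-02-11

Base term: filing date + 18 years → 22 August 2005.
Interference Suspension Credit: +630 days → 14 May 2007.
Prosecution Delay Deduction: −92 days → 11 February 2007.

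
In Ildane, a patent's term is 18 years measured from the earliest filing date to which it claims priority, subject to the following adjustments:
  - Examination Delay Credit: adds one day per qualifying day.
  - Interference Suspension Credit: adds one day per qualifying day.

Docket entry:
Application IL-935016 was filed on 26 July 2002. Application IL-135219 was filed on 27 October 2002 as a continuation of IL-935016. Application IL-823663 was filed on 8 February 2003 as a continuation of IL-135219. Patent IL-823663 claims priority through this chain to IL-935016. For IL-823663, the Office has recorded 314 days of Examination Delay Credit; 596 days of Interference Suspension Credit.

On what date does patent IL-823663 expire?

Earliest priority filing: 26 July 2002.
Base term: 26 July 2002 + 18 years → 26 July 2020.
Examination Delay Credit: +314 days → 5 June 2021.
Interference Suspension Credit: +596 days → 22 January 2023.

2023-01-22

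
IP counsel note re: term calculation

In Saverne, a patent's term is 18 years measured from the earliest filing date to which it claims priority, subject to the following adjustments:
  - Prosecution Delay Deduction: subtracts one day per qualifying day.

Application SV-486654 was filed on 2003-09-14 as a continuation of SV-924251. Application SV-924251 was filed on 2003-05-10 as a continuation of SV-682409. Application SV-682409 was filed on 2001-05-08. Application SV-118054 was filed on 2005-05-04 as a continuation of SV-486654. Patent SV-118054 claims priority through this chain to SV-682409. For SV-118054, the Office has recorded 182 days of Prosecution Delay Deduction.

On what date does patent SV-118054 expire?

2018-11-07

Earliest priority filing: 8 May 2001.
Base term: 8 May 2001 + 18 years → 8 May 2019.
Prosecution Delay Deduction: −182 days → 7 November 2018.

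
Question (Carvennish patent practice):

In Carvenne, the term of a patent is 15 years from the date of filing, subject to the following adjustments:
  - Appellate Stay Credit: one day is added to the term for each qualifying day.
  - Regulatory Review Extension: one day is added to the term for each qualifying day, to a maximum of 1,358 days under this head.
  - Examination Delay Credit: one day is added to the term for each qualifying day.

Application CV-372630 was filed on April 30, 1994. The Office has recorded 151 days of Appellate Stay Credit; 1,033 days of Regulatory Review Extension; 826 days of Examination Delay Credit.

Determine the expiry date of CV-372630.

Base term: filing date + 15 years → 30 April 2009.
Appellate Stay Credit: +151 days → 28 September 2009.
Regulatory Review Extension: 1033 days (within the 1358-day cap) → +1033 days → 27 July 2012.
Examination Delay Credit: +826 days → 31 October 2014.

2014-10-31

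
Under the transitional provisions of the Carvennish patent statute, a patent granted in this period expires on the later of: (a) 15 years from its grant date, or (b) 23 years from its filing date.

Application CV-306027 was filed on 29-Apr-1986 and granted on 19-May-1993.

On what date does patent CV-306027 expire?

April 29, 2009

(a) grant + 15 years → 19 May 2008.
(b) filing + 23 years → 29 April 2009.
Later of the two: 29 April 2009.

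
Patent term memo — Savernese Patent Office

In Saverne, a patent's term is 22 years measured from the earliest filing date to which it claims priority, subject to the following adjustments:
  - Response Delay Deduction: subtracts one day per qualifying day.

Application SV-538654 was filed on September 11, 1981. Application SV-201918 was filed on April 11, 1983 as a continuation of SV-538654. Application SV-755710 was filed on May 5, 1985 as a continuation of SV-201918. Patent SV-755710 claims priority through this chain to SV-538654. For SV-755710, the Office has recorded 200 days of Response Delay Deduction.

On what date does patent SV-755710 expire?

Earliest priority filing: 11 September 1981.
Base term: 11 September 1981 + 22 years → 11 September 2003.
Response Delay Deduction: −200 days → 23 February 2003.

February 23, 2003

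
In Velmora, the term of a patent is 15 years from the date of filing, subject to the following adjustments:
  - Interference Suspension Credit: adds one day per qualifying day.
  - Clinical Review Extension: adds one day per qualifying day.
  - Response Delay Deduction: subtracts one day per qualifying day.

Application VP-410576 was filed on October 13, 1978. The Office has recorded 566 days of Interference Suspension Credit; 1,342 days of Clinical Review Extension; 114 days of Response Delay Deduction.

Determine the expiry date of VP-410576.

September 11, 1998

Base term: filing date + 15 years → 13 October 1993.
Interference Suspension Credit: +566 days → 2 May 1995.
Clinical Review Extension: +1342 days → 3 January 1999.
Response Delay Deduction: −114 days → 11 September 1998.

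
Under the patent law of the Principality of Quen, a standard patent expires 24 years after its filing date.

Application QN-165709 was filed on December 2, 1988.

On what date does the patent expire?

Filing date + 24 years → 2 December 2012.

December 2, 2012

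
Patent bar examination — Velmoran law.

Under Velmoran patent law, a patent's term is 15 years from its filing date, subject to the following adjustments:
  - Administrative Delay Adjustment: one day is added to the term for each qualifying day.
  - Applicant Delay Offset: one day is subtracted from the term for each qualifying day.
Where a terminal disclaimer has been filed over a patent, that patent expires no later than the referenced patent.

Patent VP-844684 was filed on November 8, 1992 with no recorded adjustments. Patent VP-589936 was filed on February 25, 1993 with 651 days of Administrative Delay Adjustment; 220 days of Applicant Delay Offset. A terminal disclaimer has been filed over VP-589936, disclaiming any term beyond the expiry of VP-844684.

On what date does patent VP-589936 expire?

2007-11-08

Natural term of VP-589936:
  Base: filing + 15 years → 25 February 2008.
  Administrative Delay Adjustment: +651 days → 7 December 2009.
  Applicant Delay Offset: −220 days → 1 May 2009.
Expiry of referenced patent VP-844684:
  Base: filing + 15 years → 8 November 2007.
Terminal disclaimer: VP-589936 expires on the earlier of 1 May 2009 and 8 November 2007.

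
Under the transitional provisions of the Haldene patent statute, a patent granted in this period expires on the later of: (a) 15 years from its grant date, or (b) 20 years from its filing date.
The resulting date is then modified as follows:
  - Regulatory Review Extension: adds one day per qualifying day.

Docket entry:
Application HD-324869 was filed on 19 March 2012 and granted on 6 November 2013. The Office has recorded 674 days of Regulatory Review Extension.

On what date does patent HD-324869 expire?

January 22, 2034

(a) grant + 15 years → 6 November 2028.
(b) filing + 20 years → 19 March 2032.
Later of the two: 19 March 2032.
Regulatory Review Extension: +674 days → 22 January 2034.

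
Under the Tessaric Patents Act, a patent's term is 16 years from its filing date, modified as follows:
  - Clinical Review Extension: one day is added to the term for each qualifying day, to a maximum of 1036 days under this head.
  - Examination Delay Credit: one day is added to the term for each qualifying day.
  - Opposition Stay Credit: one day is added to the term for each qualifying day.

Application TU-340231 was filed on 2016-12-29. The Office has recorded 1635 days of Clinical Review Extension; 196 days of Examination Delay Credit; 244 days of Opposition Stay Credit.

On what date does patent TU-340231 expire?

2037-01-13

Base term: filing date + 16 years → 29 December 2032.
Clinical Review Extension: 1635 days claimed exceeds the 1036-day cap, so +1036 days → 31 October 2035.
Examination Delay Credit: +196 days → 14 May 2036.
Opposition Stay Credit: +244 days → 13 January 2037.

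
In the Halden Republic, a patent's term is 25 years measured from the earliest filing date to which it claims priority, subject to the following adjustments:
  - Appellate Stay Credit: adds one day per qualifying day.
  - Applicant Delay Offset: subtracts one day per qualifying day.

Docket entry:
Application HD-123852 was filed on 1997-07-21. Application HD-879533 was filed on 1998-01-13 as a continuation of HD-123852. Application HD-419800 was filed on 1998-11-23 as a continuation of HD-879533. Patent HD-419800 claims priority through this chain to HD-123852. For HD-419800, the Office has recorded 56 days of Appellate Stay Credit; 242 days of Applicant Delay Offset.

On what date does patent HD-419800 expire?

January 16, 2022

Earliest priority filing: 21 July 1997.
Base term: 21 July 1997 + 25 years → 21 July 2022.
Appellate Stay Credit: +56 days → 15 September 2022.
Applicant Delay Offset: −242 days → 16 January 2022.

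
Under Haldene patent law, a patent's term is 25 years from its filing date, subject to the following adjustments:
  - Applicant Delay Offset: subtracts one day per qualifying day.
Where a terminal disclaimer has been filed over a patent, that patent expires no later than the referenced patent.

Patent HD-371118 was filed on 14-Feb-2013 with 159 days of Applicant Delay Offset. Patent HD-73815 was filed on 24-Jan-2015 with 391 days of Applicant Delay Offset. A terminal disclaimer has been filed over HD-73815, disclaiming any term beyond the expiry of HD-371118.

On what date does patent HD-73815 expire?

September 8, 2037

Natural term of HD-73815:
  Base: filing + 25 years → 24 January 2040.
  Applicant Delay Offset: −391 days → 29 December 2038.
Expiry of referenced patent HD-371118:
  Base: filing + 25 years → 14 February 2038.
  Applicant Delay Offset: −159 days → 8 September 2037.
Terminal disclaimer: HD-73815 expires on the earlier of 29 December 2038 and 8 September 2037.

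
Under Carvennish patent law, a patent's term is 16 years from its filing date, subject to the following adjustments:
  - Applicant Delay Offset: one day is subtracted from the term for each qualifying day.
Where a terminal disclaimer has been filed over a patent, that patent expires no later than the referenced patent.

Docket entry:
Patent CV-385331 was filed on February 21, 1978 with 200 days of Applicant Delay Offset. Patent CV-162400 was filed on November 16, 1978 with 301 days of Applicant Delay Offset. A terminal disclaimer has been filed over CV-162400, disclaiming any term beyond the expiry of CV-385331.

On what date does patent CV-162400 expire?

Natural term of CV-162400:
  Base: filing + 16 years → 16 November 1994.
  Applicant Delay Offset: −301 days → 19 January 1994.
Expiry of referenced patent CV-385331:
  Base: filing + 16 years → 21 February 1994.
  Applicant Delay Offset: −200 days → 5 August 1993.
Terminal disclaimer: CV-162400 expires on the earlier of 19 January 1994 and 5 August 1993.

August 5, 1993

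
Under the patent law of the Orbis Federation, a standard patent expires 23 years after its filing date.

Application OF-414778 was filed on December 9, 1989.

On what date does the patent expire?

Filing date + 23 years → 9 December 2012.

December 9, 2012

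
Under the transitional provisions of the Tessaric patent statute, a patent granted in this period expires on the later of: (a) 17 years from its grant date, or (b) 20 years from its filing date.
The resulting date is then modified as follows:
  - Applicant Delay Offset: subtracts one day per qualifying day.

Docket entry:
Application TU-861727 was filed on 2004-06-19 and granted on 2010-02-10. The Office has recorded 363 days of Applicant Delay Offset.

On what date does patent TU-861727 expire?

February 12, 2026

(a) grant + 17 years → 10 February 2027.
(b) filing + 20 years → 19 June 2024.
Later of the two: 10 February 2027.
Applicant Delay Offset: −363 days → 12 February 2026.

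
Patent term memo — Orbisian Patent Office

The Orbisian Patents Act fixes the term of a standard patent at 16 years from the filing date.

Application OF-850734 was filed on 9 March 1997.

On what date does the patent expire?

Filing date + 16 years → 9 March 2013.

March 9, 2013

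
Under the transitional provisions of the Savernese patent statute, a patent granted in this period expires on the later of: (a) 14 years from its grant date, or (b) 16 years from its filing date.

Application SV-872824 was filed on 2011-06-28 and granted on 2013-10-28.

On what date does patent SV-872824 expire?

October 28, 2027

(a) grant + 14 years → 28 October 2027.
(b) filing + 16 years → 28 June 2027.
Later of the two: 28 October 2027.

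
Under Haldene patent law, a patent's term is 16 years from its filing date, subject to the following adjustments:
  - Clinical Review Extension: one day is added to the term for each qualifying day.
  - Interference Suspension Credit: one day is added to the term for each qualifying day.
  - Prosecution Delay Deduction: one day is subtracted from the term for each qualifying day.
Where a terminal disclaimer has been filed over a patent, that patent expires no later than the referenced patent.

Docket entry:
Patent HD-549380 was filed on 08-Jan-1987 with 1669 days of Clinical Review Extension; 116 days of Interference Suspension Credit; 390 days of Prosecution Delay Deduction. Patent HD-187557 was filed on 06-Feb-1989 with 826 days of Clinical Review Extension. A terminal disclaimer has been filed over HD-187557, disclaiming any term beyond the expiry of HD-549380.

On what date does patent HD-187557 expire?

2006-11-03

Natural term of HD-187557:
  Base: filing + 16 years → 6 February 2005.
  Clinical Review Extension: +826 days → 13 May 2007.
Expiry of referenced patent HD-549380:
  Base: filing + 16 years → 8 January 2003.
  Clinical Review Extension: +1669 days → 4 August 2007.
  Interference Suspension Credit: +116 days → 28 November 2007.
  Prosecution Delay Deduction: −390 days → 3 November 2006.
Terminal disclaimer: HD-187557 expires on the earlier of 13 May 2007 and 3 November 2006.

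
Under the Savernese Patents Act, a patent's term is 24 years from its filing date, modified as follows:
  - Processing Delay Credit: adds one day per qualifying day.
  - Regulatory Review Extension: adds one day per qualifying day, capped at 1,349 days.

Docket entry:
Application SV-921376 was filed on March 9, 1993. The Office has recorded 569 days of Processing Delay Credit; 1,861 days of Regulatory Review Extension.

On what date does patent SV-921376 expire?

June 9, 2022

Base term: filing date + 24 years → 9 March 2017.
Processing Delay Credit: +569 days → 29 September 2018.
Regulatory Review Extension: 1861 days claimed exceeds the 1349-day cap, so +1349 days → 9 June 2022.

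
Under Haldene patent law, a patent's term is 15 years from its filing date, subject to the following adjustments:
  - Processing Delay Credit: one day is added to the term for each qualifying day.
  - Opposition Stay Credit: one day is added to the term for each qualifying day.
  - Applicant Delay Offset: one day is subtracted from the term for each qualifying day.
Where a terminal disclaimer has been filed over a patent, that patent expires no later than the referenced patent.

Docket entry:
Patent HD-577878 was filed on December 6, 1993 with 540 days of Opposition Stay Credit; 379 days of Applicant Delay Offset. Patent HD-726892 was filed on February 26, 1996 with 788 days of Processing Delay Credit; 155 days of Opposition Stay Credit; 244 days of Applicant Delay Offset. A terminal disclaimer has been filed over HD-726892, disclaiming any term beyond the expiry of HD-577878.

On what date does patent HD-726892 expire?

2009-05-16

Natural term of HD-726892:
  Base: filing + 15 years → 26 February 2011.
  Processing Delay Credit: +788 days → 24 April 2013.
  Opposition Stay Credit: +155 days → 26 September 2013.
  Applicant Delay Offset: −244 days → 25 January 2013.
Expiry of referenced patent HD-577878:
  Base: filing + 15 years → 6 December 2008.
  Opposition Stay Credit: +540 days → 30 May 2010.
  Applicant Delay Offset: −379 days → 16 May 2009.
Terminal disclaimer: HD-726892 expires on the earlier of 25 January 2013 and 16 May 2009.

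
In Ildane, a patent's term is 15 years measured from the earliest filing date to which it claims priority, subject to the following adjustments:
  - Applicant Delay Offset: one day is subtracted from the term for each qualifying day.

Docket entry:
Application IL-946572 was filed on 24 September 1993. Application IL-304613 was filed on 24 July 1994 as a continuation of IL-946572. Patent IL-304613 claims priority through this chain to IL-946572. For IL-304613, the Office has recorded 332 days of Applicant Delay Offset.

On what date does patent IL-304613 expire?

Earliest priority filing: 24 September 1993.
Base term: 24 September 1993 + 15 years → 24 September 2008.
Applicant Delay Offset: −332 days → 28 October 2007.

2007-10-28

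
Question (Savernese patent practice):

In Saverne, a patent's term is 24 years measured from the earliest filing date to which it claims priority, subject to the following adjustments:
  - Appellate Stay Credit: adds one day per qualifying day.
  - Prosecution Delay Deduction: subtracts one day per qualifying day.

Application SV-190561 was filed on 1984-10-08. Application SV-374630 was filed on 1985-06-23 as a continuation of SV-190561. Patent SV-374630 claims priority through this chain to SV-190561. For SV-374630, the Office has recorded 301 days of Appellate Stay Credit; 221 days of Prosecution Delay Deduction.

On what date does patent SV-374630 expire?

Earliest priority filing: 8 October 1984.
Base term: 8 October 1984 + 24 years → 8 October 2008.
Appellate Stay Credit: +301 days → 5 August 2009.
Prosecution Delay Deduction: −221 days → 27 December 2008.

2008-12-27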